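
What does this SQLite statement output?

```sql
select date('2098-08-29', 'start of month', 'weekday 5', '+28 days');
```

2098-08-29

`start of month` rewinds 2098-08-29 to 2098-08-01.
`weekday 5` advances to the next Friday; 2098-08-01 is already a Friday, so it stays at 2098-08-01.
Advancing 28 more days within August lands on 2098-08-29.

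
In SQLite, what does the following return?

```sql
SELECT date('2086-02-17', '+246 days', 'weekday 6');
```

2086-10-26

Applying '+246 days' to 2086-02-17: counting 246 days forward gives 2086-10-21.
`weekday 6` advances to the next Saturday; 2086-10-21 is a Monday, so it moves forward to 2086-10-26.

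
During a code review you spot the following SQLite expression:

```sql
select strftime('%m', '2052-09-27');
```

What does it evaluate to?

09

`%m` extracts the 2-digit month (01-12): 09.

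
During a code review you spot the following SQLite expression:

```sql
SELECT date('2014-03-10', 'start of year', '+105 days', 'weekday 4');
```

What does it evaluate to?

2014-04-17

`start of year` rewinds 2014-03-10 to 2014-01-01.
Applying '+105 days' to 2014-01-01: counting 105 days forward gives 2014-04-16.
`weekday 4` advances to the next Thursday; 2014-04-16 is a Wednesday, so it moves forward to 2014-04-17.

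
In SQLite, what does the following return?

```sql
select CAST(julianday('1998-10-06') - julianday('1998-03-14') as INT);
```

206

17 days remain in March 1998 after the 14th (31 − 14).
Full months from April 1998 through September 1998 contribute their day counts.
Then 6 days into October 1998.
Total: 17 + 30 + 31 + 30 + 31 + 31 + 30 + 6 = 206.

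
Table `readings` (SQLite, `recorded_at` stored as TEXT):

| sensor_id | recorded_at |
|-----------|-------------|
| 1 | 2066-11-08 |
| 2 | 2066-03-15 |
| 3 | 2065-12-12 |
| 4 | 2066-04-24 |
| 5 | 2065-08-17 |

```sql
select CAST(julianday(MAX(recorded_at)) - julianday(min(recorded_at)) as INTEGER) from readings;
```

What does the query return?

MIN = 2065-08-17, MAX = 2066-11-08.
14 days remain in August 2065 after the 17th (31 − 17).
Full months from September 2065 through October 2066 contribute their day counts.
Then 8 days into November 2066.
Total: 14 + 30 + 31 + 30 + 31 + 31 + 28 + 31 + 30 + 31 + 30 + 31 + 31 + 30 + 31 + 8 = 448.

448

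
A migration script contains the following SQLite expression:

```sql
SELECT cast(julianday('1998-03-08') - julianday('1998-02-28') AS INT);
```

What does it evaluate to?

0 days remain in February 1998 after the 28th (28 − 28).
Then 8 days into March 1998.
Total: 0 + 8 = 8.

8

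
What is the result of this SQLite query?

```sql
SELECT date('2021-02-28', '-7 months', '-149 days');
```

Adding -7 months to 2021-02-28 gives 2020-07-28.
Applying '-149 days' to 2020-07-28: counting 149 days back gives 2020-03-01.

2020-03-01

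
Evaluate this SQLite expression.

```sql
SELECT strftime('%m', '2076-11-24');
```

`%m` extracts the 2-digit month (01-12): 11.

11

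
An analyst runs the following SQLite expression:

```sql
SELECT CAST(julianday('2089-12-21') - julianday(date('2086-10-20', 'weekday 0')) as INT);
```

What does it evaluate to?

`weekday 0` advances to the next Sunday; 2086-10-20 is already a Sunday, so it stays at 2086-10-20.
11 days remain in October 2086 after the 20th (31 − 20).
Full months from November 2086 through November 2089 contribute their day counts.
Then 21 days into December 2089.
Total: 11 + 30 + 31 + 31 + 28 + 31 + 30 + 31 + 30 + 31 + 31 + 30 + 31 + 30 + 31 + 31 + 29 + 31 + 30 + 31 + 30 + 31 + 31 + 30 + 31 + 30 + 31 + 31 + 28 + 31 + 30 + 31 + 30 + 31 + 31 + 30 + 31 + 30 + 21 = 1158.

1158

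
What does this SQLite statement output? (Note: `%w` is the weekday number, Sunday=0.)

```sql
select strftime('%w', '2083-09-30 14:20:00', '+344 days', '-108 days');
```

First apply '+344 days', '-108 days': 2083-09-30 14:20:00 → 2084-05-23 14:20:00.
2084-05-23 is a Tuesday; with Sunday=0 that is 2.

2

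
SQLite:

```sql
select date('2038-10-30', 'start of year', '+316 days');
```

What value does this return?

`start of year` rewinds 2038-10-30 to 2038-01-01.
Applying '+316 days' to 2038-01-01: counting 316 days forward gives 2038-11-13.

2038-11-13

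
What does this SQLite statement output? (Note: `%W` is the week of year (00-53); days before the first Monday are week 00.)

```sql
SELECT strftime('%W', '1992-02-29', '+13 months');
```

13

First apply '+13 months': 1992-02-29 → 1993-03-29.
1993-03-29 is a Monday. SQLite's %W counts Mondays since the year started; the result is 13.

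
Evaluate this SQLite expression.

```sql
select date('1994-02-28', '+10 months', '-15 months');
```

Adding +10 months to 1994-02-28 gives 1994-12-28.
Adding -15 months to 1994-12-28 gives 1993-09-28.

1993-09-28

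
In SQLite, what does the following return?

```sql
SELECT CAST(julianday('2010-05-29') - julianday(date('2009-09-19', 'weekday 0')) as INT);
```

`weekday 0` advances to the next Sunday; 2009-09-19 is a Saturday, so it moves forward to 2009-09-20.
10 days remain in September 2009 after the 20th (30 − 20).
Full months from October 2009 through April 2010 contribute their day counts.
Then 29 days into May 2010.
Total: 10 + 31 + 30 + 31 + 31 + 28 + 31 + 30 + 29 = 251.

251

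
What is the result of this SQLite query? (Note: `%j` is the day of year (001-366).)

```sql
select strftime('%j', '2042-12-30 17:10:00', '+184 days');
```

183

First apply '+184 days': 2042-12-30 17:10:00 → 2043-07-02 17:10:00.
Day-of-year for 2043-07-02: days since 2043-01-01 inclusive = 183, zero-padded to 183.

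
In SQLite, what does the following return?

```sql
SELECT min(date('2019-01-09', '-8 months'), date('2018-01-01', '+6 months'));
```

date('2019-01-09', '-8 months') → 2018-05-09.
date('2018-01-01', '+6 months') → 2018-07-01.
Earlier of the two is 2018-05-09.

2018-05-09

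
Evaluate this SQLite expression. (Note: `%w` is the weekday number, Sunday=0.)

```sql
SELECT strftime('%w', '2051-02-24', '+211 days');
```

First apply '+211 days': 2051-02-24 → 2051-09-23.
2051-09-23 is a Saturday; with Sunday=0 that is 6.

6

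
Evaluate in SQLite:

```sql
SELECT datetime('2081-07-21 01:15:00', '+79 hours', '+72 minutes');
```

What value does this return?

+79 hours from 2081-07-21 01:15:00 is 2081-07-24 08:15:00 (crosses midnight).
72 minutes = 1h 12m; +72 minutes from 2081-07-24 08:15:00 is 2081-07-24 09:27:00.

2081-07-24 09:27:00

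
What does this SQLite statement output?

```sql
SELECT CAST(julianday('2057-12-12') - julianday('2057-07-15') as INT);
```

150

16 days remain in July 2057 after the 15th (31 − 15).
August 2057: 31 days.
September 2057: 30 days.
October 2057: 31 days.
November 2057: 30 days.
Then 12 days into December 2057.
Total: 16 + 31 + 30 + 31 + 30 + 12 = 150.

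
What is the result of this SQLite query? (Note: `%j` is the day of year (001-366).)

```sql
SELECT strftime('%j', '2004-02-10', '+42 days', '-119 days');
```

First apply '+42 days', '-119 days': 2004-02-10 → 2003-11-25.
Day-of-year for 2003-11-25: days since 2003-01-01 inclusive = 329, zero-padded to 329.

329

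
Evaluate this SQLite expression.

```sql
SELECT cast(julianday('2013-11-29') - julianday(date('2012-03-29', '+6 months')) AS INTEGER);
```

Adding +6 months to 2012-03-29 gives 2012-09-29.
1 day remains in September 2012 after the 29th (30 − 29).
Full months from October 2012 through October 2013 contribute their day counts.
Then 29 days into November 2013.
Total: 1 + 31 + 30 + 31 + 31 + 28 + 31 + 30 + 31 + 30 + 31 + 31 + 30 + 31 + 29 = 426.

426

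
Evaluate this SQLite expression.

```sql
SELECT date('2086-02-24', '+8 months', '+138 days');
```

2087-03-11

Adding +8 months to 2086-02-24 gives 2086-10-24.
Applying '+138 days' to 2086-10-24: counting 138 days forward gives 2087-03-11.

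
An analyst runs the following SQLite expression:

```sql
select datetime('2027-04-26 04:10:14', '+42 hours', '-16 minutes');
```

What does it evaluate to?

+42 hours from 2027-04-26 04:10:14 is 2027-04-27 22:10:14 (crosses midnight).
-16 minutes from 2027-04-27 22:10:14 is 2027-04-27 21:54:14.

2027-04-27 21:54:14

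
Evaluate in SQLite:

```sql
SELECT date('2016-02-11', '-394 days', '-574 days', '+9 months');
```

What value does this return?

Applying '-394 days' to 2016-02-11: counting 394 days back gives 2015-01-13.
Applying '-574 days' to 2015-01-13: counting 574 days back gives 2013-06-18.
Adding +9 months to 2013-06-18 gives 2014-03-18.

2014-03-18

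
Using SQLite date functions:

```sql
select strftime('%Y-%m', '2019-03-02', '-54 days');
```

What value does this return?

First apply '-54 days': 2019-03-02 → 2019-01-07.
`%Y-%m` extracts the year-month: 2019-01.

2019-01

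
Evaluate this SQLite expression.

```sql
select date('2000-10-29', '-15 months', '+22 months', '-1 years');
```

Adding -15 months to 2000-10-29 gives 1999-07-29.
Adding +22 months to 1999-07-29 gives 2001-05-29.
Adding -1 year to 2001-05-29 gives 2000-05-29.

2000-05-29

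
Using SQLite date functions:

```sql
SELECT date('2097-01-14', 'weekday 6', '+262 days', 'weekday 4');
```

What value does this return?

2097-10-10

`weekday 6` advances to the next Saturday; 2097-01-14 is a Monday, so it moves forward to 2097-01-19.
Applying '+262 days' to 2097-01-19: counting 262 days forward gives 2097-10-08.
`weekday 4` advances to the next Thursday; 2097-10-08 is a Tuesday, so it moves forward to 2097-10-10.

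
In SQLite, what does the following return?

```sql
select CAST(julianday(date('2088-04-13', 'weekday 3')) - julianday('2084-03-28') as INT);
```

1478

`weekday 3` advances to the next Wednesday; 2088-04-13 is a Tuesday, so it moves forward to 2088-04-14.
3 days remain in March 2084 after the 28th (31 − 28).
Full months from April 2084 through March 2088 contribute their day counts.
Then 14 days into April 2088.
Total: 3 + 30 + 31 + 30 + 31 + 31 + 30 + 31 + 30 + 31 + 31 + 28 + 31 + 30 + 31 + 30 + 31 + 31 + 30 + 31 + 30 + 31 + 31 + 28 + 31 + 30 + 31 + 30 + 31 + 31 + 30 + 31 + 30 + 31 + 31 + 28 + 31 + 30 + 31 + 30 + 31 + 31 + 30 + 31 + 30 + 31 + 31 + 29 + 31 + 14 = 1478.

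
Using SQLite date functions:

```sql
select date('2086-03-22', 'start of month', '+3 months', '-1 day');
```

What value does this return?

`start of month` rewinds 2086-03-22 to 2086-03-01.
Adding +3 months to 2086-03-01 gives 2086-06-01.
Going back 1 day from 2086-06-01 reaches 2086-05-31 (last day of May, 31 days).

2086-05-31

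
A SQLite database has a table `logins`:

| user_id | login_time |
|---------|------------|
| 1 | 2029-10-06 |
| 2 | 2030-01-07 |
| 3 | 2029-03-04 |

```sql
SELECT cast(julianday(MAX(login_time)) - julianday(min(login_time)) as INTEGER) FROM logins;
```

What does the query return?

MIN = 2029-03-04, MAX = 2030-01-07.
27 days remain in March 2029 after the 4th (31 − 4).
Full months from April 2029 through December 2029 contribute their day counts.
Then 7 days into January 2030.
Total: 27 + 30 + 31 + 30 + 31 + 31 + 30 + 31 + 30 + 31 + 7 = 309.

309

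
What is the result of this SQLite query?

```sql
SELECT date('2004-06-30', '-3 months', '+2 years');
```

Adding -3 months to 2004-06-30 gives 2004-03-30.
Adding +2 years to 2004-03-30 gives 2006-03-30.

2006-03-30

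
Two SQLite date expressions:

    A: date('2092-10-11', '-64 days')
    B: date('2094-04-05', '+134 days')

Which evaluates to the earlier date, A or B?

A = 2092-08-08.
B = 2094-08-17.
A is earlier.

A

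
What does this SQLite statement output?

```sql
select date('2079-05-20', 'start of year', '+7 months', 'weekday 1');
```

`start of year` rewinds 2079-05-20 to 2079-01-01.
Adding +7 months to 2079-01-01 gives 2079-08-01.
`weekday 1` advances to the next Monday; 2079-08-01 is a Tuesday, so it moves forward to 2079-08-07.

2079-08-07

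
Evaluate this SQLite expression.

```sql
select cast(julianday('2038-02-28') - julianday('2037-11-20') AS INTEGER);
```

10 days remain in November 2037 after the 20th (30 − 20).
December 2037: 31 days.
January 2038: 31 days.
Then 28 days into February 2038.
Total: 10 + 31 + 31 + 28 = 100.

100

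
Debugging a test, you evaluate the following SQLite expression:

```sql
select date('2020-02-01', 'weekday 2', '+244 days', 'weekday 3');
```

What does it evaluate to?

2020-10-07

`weekday 2` advances to the next Tuesday; 2020-02-01 is a Saturday, so it moves forward to 2020-02-04.
Applying '+244 days' to 2020-02-04: counting 244 days forward gives 2020-10-05.
`weekday 3` advances to the next Wednesday; 2020-10-05 is a Monday, so it moves forward to 2020-10-07.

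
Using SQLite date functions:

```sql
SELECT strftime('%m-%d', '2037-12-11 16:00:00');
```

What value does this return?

`%m-%d` extracts the month-day: 12-11.

12-11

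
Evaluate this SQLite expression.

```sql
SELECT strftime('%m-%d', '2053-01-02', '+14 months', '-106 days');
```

11-16

First apply '+14 months', '-106 days': 2053-01-02 → 2053-11-16.
`%m-%d` extracts the month-day: 11-16.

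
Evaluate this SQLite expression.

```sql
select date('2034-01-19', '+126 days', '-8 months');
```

2033-09-25

Applying '+126 days' to 2034-01-19: counting 126 days forward gives 2034-05-25.
Adding -8 months to 2034-05-25 gives 2033-09-25.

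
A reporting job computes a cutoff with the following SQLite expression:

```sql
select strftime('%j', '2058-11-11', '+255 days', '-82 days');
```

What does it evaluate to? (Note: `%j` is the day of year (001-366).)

First apply '+255 days', '-82 days': 2058-11-11 → 2059-05-03.
Day-of-year for 2059-05-03: days since 2059-01-01 inclusive = 123, zero-padded to 123.

123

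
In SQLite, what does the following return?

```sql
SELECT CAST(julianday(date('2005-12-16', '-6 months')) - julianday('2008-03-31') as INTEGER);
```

-1019

Adding -6 months to 2005-12-16 gives 2005-06-16.
14 days remain in June 2005 after the 16th (30 − 16).
Full months from July 2005 through February 2008 contribute their day counts.
Then 31 days into March 2008.
Total: 14 + 31 + 31 + 30 + 31 + 30 + 31 + 31 + 28 + 31 + 30 + 31 + 30 + 31 + 31 + 30 + 31 + 30 + 31 + 31 + 28 + 31 + 30 + 31 + 30 + 31 + 31 + 30 + 31 + 30 + 31 + 31 + 29 + 31 = 1019.
The subtraction is earlier − later, so the result is −1019 → -1019.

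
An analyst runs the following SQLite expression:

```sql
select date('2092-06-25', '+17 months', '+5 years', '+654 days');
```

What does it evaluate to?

2100-09-10

Adding +17 months to 2092-06-25 gives 2093-11-25.
Adding +5 years to 2093-11-25 gives 2098-11-25.
Applying '+654 days' to 2098-11-25: counting 654 days forward gives 2100-09-10.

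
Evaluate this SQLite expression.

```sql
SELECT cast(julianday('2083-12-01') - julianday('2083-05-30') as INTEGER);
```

185

1 day remains in May 2083 after the 30th (31 − 30).
Full months from June 2083 through November 2083 contribute their day counts.
Then 1 day into December 2083.
Total: 1 + 30 + 31 + 31 + 30 + 31 + 30 + 1 = 185.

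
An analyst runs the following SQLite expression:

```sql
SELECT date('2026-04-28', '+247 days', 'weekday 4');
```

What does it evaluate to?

Applying '+247 days' to 2026-04-28: counting 247 days forward gives 2026-12-31.
`weekday 4` advances to the next Thursday; 2026-12-31 is already a Thursday, so it stays at 2026-12-31.

2026-12-31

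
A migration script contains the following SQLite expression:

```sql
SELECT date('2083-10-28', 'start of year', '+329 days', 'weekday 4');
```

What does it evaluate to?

2083-12-02

`start of year` rewinds 2083-10-28 to 2083-01-01.
Applying '+329 days' to 2083-01-01: counting 329 days forward gives 2083-11-26.
`weekday 4` advances to the next Thursday; 2083-11-26 is a Friday, so it moves forward to 2083-12-02.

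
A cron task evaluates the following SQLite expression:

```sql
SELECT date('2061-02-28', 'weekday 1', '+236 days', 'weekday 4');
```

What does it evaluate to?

2061-10-27

`weekday 1` advances to the next Monday; 2061-02-28 is already a Monday, so it stays at 2061-02-28.
Applying '+236 days' to 2061-02-28: counting 236 days forward gives 2061-10-22.
`weekday 4` advances to the next Thursday; 2061-10-22 is a Saturday, so it moves forward to 2061-10-27.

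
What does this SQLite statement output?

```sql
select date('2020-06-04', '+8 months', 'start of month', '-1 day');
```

2021-01-31

Adding +8 months to 2020-06-04 gives 2021-02-04.
`start of month` rewinds 2021-02-04 to 2021-02-01.
Going back 1 day from 2021-02-01 reaches 2021-01-31 (last day of January, 31 days).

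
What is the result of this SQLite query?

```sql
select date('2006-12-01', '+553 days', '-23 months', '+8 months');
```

2007-03-06

Applying '+553 days' to 2006-12-01: counting 553 days forward gives 2008-06-06.
Adding -23 months to 2008-06-06 gives 2006-07-06.
Adding +8 months to 2006-07-06 gives 2007-03-06.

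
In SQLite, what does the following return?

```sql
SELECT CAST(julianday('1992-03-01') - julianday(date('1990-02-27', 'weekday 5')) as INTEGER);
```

730

`weekday 5` advances to the next Friday; 1990-02-27 is a Tuesday, so it moves forward to 1990-03-02.
29 days remain in March 1990 after the 2nd (31 − 2).
Full months from April 1990 through February 1992 contribute their day counts.
Then 1 day into March 1992.
Total: 29 + 30 + 31 + 30 + 31 + 31 + 30 + 31 + 30 + 31 + 31 + 28 + 31 + 30 + 31 + 30 + 31 + 31 + 30 + 31 + 30 + 31 + 31 + 29 + 1 = 730.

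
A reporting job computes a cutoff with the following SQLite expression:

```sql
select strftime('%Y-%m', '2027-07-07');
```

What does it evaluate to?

`%Y-%m` extracts the year-month: 2027-07.

2027-07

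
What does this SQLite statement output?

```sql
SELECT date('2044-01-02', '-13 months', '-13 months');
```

2041-11-02

Adding -13 months to 2044-01-02 gives 2042-12-02.
Adding -13 months to 2042-12-02 gives 2041-11-02.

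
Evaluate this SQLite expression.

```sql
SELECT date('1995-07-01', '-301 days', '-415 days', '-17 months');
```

1992-02-15

Applying '-301 days' to 1995-07-01: counting 301 days back gives 1994-09-03.
Applying '-415 days' to 1994-09-03: counting 415 days back gives 1993-07-15.
Adding -17 months to 1993-07-15 gives 1992-02-15.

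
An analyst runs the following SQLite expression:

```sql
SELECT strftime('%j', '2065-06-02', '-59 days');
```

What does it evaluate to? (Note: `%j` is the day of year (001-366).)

First apply '-59 days': 2065-06-02 → 2065-04-04.
Day-of-year for 2065-04-04: days since 2065-01-01 inclusive = 94, zero-padded to 094.

094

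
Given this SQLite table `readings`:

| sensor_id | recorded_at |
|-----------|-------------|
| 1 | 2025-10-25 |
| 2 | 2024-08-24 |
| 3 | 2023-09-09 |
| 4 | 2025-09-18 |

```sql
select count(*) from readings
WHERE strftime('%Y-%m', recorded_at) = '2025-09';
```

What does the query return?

1

Rows with year-month 2025-09: 2025-09-18 → 1.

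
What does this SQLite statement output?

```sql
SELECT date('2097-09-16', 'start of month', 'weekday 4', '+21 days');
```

`start of month` rewinds 2097-09-16 to 2097-09-01.
`weekday 4` advances to the next Thursday; 2097-09-01 is a Sunday, so it moves forward to 2097-09-05.
Advancing 21 more days within September lands on 2097-09-26.

2097-09-26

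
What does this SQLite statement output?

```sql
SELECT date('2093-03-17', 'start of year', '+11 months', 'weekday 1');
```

2093-12-07

`start of year` rewinds 2093-03-17 to 2093-01-01.
Adding +11 months to 2093-01-01 gives 2093-12-01.
`weekday 1` advances to the next Monday; 2093-12-01 is a Tuesday, so it moves forward to 2093-12-07.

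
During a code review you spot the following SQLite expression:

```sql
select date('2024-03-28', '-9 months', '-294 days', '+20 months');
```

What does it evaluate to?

2024-05-07

Adding -9 months to 2024-03-28 gives 2023-06-28.
Applying '-294 days' to 2023-06-28: counting 294 days back gives 2022-09-07.
Adding +20 months to 2022-09-07 gives 2024-05-07.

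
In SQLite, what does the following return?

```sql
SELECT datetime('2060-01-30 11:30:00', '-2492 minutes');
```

2492 minutes = 41h 32m; -2492 minutes from 2060-01-30 11:30:00 is 2060-01-28 17:58:00 (crosses midnight).

2060-01-28 17:58:00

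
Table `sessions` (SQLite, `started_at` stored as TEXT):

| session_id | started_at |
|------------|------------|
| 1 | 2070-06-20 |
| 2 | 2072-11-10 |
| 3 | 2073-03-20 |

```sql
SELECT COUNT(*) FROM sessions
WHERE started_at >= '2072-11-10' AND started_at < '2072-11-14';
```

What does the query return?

Rows in [2072-11-10, 2072-11-14): 2072-11-10 → 1 row.

1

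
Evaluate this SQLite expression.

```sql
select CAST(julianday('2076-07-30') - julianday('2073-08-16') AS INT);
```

15 days remain in August 2073 after the 16th (31 − 16).
Full months from September 2073 through June 2076 contribute their day counts.
Then 30 days into July 2076.
Total: 15 + 30 + 31 + 30 + 31 + 31 + 28 + 31 + 30 + 31 + 30 + 31 + 31 + 30 + 31 + 30 + 31 + 31 + 28 + 31 + 30 + 31 + 30 + 31 + 31 + 30 + 31 + 30 + 31 + 31 + 29 + 31 + 30 + 31 + 30 + 30 = 1079.

1079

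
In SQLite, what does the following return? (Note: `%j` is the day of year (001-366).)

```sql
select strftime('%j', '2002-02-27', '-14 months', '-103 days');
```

259

First apply '-14 months', '-103 days': 2002-02-27 → 2000-09-15.
Day-of-year for 2000-09-15: days since 2000-01-01 inclusive = 259, zero-padded to 259.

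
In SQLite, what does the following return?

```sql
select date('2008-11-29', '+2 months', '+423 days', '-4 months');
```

Adding +2 months to 2008-11-29 gives 2009-01-29.
Applying '+423 days' to 2009-01-29: counting 423 days forward gives 2010-03-28.
Adding -4 months to 2010-03-28 gives 2009-11-28.

2009-11-28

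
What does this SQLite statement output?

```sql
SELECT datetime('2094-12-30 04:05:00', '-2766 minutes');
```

2766 minutes = 46h 6m; -2766 minutes from 2094-12-30 04:05:00 is 2094-12-28 05:59:00 (crosses midnight).

2094-12-28 05:59:00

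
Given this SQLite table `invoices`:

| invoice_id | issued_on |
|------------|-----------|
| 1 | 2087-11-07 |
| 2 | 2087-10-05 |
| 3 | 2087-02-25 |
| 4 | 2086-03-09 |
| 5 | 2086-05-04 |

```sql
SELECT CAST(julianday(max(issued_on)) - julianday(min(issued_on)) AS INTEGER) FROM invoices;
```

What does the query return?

608

MIN = 2086-03-09, MAX = 2087-11-07.
22 days remain in March 2086 after the 9th (31 − 9).
Full months from April 2086 through October 2087 contribute their day counts.
Then 7 days into November 2087.
Total: 22 + 30 + 31 + 30 + 31 + 31 + 30 + 31 + 30 + 31 + 31 + 28 + 31 + 30 + 31 + 30 + 31 + 31 + 30 + 31 + 7 = 608.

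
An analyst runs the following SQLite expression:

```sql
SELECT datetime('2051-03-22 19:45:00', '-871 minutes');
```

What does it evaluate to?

871 minutes = 14h 31m; -871 minutes from 2051-03-22 19:45:00 is 2051-03-22 05:14:00.

2051-03-22 05:14:00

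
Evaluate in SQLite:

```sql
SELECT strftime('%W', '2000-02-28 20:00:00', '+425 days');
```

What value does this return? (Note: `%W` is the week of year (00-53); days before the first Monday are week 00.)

17

First apply '+425 days': 2000-02-28 20:00:00 → 2001-04-28 20:00:00.
2001-04-28 is a Saturday. SQLite's %W counts Mondays since the year started; the result is 17.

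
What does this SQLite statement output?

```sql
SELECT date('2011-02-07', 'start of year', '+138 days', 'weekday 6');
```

2011-05-21

`start of year` rewinds 2011-02-07 to 2011-01-01.
Applying '+138 days' to 2011-01-01: counting 138 days forward gives 2011-05-19.
`weekday 6` advances to the next Saturday; 2011-05-19 is a Thursday, so it moves forward to 2011-05-21.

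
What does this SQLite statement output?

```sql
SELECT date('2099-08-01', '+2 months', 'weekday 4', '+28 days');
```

2099-10-29

Adding +2 months to 2099-08-01 gives 2099-10-01.
`weekday 4` advances to the next Thursday; 2099-10-01 is already a Thursday, so it stays at 2099-10-01.
Advancing 28 more days within October lands on 2099-10-29.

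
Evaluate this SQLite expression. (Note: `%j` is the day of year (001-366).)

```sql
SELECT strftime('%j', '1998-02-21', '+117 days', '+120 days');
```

First apply '+117 days', '+120 days': 1998-02-21 → 1998-10-16.
Day-of-year for 1998-10-16: days since 1998-01-01 inclusive = 289, zero-padded to 289.

289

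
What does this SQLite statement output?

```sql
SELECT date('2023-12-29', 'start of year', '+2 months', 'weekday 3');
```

`start of year` rewinds 2023-12-29 to 2023-01-01.
Adding +2 months to 2023-01-01 gives 2023-03-01.
`weekday 3` advances to the next Wednesday; 2023-03-01 is already a Wednesday, so it stays at 2023-03-01.

2023-03-01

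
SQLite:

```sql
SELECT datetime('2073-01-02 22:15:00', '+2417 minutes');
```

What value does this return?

2417 minutes = 40h 17m; +2417 minutes from 2073-01-02 22:15:00 is 2073-01-04 14:32:00 (crosses midnight).

2073-01-04 14:32:00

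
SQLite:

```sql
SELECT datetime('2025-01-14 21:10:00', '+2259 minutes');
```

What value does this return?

2259 minutes = 37h 39m; +2259 minutes from 2025-01-14 21:10:00 is 2025-01-16 10:49:00 (crosses midnight).

2025-01-16 10:49:00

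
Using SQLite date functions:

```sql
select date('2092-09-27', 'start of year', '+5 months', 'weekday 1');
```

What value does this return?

2092-06-02

`start of year` rewinds 2092-09-27 to 2092-01-01.
Adding +5 months to 2092-01-01 gives 2092-06-01.
`weekday 1` advances to the next Monday; 2092-06-01 is a Sunday, so it moves forward to 2092-06-02.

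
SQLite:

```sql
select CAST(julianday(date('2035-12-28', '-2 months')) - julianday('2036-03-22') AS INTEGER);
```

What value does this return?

Adding -2 months to 2035-12-28 gives 2035-10-28.
3 days remain in October 2035 after the 28th (31 − 28).
November 2035: 30 days.
December 2035: 31 days.
January 2036: 31 days.
February 2036: 29 days (leap year).
Then 22 days into March 2036.
Total: 3 + 30 + 31 + 31 + 29 + 22 = 146.
The subtraction is earlier − later, so the result is −146 → -146.

-146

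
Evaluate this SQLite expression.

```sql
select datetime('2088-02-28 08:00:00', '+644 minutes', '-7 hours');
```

2088-02-28 11:44:00

644 minutes = 10h 44m; +644 minutes from 2088-02-28 08:00:00 is 2088-02-28 18:44:00.
-7 hours from 2088-02-28 18:44:00 is 2088-02-28 11:44:00.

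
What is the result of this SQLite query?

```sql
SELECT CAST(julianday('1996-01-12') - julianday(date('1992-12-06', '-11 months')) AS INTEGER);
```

1467

Adding -11 months to 1992-12-06 gives 1992-01-06.
25 days remain in January 1992 after the 6th (31 − 6).
Full months from February 1992 through December 1995 contribute their day counts.
Then 12 days into January 1996.
Total: 25 + 29 + 31 + 30 + 31 + 30 + 31 + 31 + 30 + 31 + 30 + 31 + 31 + 28 + 31 + 30 + 31 + 30 + 31 + 31 + 30 + 31 + 30 + 31 + 31 + 28 + 31 + 30 + 31 + 30 + 31 + 31 + 30 + 31 + 30 + 31 + 31 + 28 + 31 + 30 + 31 + 30 + 31 + 31 + 30 + 31 + 30 + 31 + 12 = 1467.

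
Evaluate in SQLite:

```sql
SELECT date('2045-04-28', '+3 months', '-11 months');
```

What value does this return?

Adding +3 months to 2045-04-28 gives 2045-07-28.
Adding -11 months to 2045-07-28 gives 2044-08-28.

2044-08-28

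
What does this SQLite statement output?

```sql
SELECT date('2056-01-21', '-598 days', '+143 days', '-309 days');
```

2053-12-18

Applying '-598 days' to 2056-01-21: counting 598 days back gives 2054-06-02.
Applying '+143 days' to 2054-06-02: counting 143 days forward gives 2054-10-23.
Applying '-309 days' to 2054-10-23: counting 309 days back gives 2053-12-18.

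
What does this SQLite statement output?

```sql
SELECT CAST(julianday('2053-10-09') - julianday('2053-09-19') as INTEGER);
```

11 days remain in September 2053 after the 19th (30 − 19).
Then 9 days into October 2053.
Total: 11 + 9 = 20.

20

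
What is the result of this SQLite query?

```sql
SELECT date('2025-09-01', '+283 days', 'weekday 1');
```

Applying '+283 days' to 2025-09-01: counting 283 days forward gives 2026-06-11.
`weekday 1` advances to the next Monday; 2026-06-11 is a Thursday, so it moves forward to 2026-06-15.

2026-06-15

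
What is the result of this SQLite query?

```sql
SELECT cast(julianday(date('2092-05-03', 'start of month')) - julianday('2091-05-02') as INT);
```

`start of month` rewinds 2092-05-03 to 2092-05-01.
29 days remain in May 2091 after the 2nd (31 − 2).
Full months from June 2091 through April 2092 contribute their day counts.
Then 1 day into May 2092.
Total: 29 + 30 + 31 + 31 + 30 + 31 + 30 + 31 + 31 + 29 + 31 + 30 + 1 = 365.

365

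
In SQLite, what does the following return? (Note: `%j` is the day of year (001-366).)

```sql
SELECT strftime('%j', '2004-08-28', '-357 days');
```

249

First apply '-357 days': 2004-08-28 → 2003-09-06.
Day-of-year for 2003-09-06: days since 2003-01-01 inclusive = 249, zero-padded to 249.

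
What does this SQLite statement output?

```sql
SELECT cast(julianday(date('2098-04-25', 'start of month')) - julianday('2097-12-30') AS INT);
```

92

`start of month` rewinds 2098-04-25 to 2098-04-01.
1 day remains in December 2097 after the 30th (31 − 30).
January 2098: 31 days.
February 2098: 28 days.
March 2098: 31 days.
Then 1 day into April 2098.
Total: 1 + 31 + 28 + 31 + 1 = 92.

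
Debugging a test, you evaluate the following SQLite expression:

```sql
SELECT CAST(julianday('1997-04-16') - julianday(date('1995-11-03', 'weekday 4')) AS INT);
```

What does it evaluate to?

524

`weekday 4` advances to the next Thursday; 1995-11-03 is a Friday, so it moves forward to 1995-11-09.
21 days remain in November 1995 after the 9th (30 − 9).
Full months from December 1995 through March 1997 contribute their day counts.
Then 16 days into April 1997.
Total: 21 + 31 + 31 + 29 + 31 + 30 + 31 + 30 + 31 + 31 + 30 + 31 + 30 + 31 + 31 + 28 + 31 + 16 = 524.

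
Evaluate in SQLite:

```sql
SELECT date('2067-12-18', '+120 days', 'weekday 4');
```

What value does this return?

2068-04-19

Applying '+120 days' to 2067-12-18: counting 120 days forward gives 2068-04-16.
`weekday 4` advances to the next Thursday; 2068-04-16 is a Monday, so it moves forward to 2068-04-19.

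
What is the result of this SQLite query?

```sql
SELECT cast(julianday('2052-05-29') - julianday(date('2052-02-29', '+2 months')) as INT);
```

30

Adding +2 months to 2052-02-29 gives 2052-04-29.
1 day remains in April 2052 after the 29th (30 − 29).
Then 29 days into May 2052.
Total: 1 + 29 = 30.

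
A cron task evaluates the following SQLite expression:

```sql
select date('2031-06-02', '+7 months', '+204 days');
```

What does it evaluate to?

2032-07-24

Adding +7 months to 2031-06-02 gives 2032-01-02.
Applying '+204 days' to 2032-01-02: counting 204 days forward gives 2032-07-24.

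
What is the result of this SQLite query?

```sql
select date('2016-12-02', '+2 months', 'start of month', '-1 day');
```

Adding +2 months to 2016-12-02 gives 2017-02-02.
`start of month` rewinds 2017-02-02 to 2017-02-01.
Going back 1 day from 2017-02-01 reaches 2017-01-31 (last day of January, 31 days).

2017-01-31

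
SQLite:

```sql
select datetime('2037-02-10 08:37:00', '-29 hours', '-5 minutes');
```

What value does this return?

-29 hours from 2037-02-10 08:37:00 is 2037-02-09 03:37:00 (crosses midnight).
-5 minutes from 2037-02-09 03:37:00 is 2037-02-09 03:32:00.

2037-02-09 03:32:00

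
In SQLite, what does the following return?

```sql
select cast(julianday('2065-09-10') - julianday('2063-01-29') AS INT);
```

955

2 days remain in January 2063 after the 29th (31 − 29).
Full months from February 2063 through August 2065 contribute their day counts.
Then 10 days into September 2065.
Total: 2 + 28 + 31 + 30 + 31 + 30 + 31 + 31 + 30 + 31 + 30 + 31 + 31 + 29 + 31 + 30 + 31 + 30 + 31 + 31 + 30 + 31 + 30 + 31 + 31 + 28 + 31 + 30 + 31 + 30 + 31 + 31 + 10 = 955.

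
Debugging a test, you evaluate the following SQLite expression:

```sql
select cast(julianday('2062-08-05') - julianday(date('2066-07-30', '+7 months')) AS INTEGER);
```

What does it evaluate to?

Adding +7 months to 2066-07-30 targets 2067-02-30. February 2067 has only 28 days, so SQLite normalizes the 2-day overflow forward to 2067-03-02.
26 days remain in August 2062 after the 5th (31 − 5).
Full months from September 2062 through February 2067 contribute their day counts.
Then 2 days into March 2067.
Total: 26 + 30 + 31 + 30 + 31 + 31 + 28 + 31 + 30 + 31 + 30 + 31 + 31 + 30 + 31 + 30 + 31 + 31 + 29 + 31 + 30 + 31 + 30 + 31 + 31 + 30 + 31 + 30 + 31 + 31 + 28 + 31 + 30 + 31 + 30 + 31 + 31 + 30 + 31 + 30 + 31 + 31 + 28 + 31 + 30 + 31 + 30 + 31 + 31 + 30 + 31 + 30 + 31 + 31 + 28 + 2 = 1670.
The subtraction is earlier − later, so the result is −1670 → -1670.

-1670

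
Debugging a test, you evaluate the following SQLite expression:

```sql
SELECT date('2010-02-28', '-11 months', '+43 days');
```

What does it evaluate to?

2009-05-10

Adding -11 months to 2010-02-28 gives 2009-03-28.
Applying '+43 days' to 2009-03-28: counting 43 days forward gives 2009-05-10.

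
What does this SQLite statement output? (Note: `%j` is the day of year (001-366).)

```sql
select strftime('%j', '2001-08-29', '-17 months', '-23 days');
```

First apply '-17 months', '-23 days': 2001-08-29 → 2000-03-06.
Day-of-year for 2000-03-06: days since 2000-01-01 inclusive = 66, zero-padded to 066.

066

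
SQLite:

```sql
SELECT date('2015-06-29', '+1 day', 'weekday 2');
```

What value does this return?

Advancing 1 more day within June lands on 2015-06-30.
`weekday 2` advances to the next Tuesday; 2015-06-30 is already a Tuesday, so it stays at 2015-06-30.

2015-06-30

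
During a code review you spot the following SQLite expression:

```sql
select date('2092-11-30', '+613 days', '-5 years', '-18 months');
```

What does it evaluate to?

2088-02-05

Applying '+613 days' to 2092-11-30: counting 613 days forward gives 2094-08-05.
Adding -5 years to 2094-08-05 gives 2089-08-05.
Adding -18 months to 2089-08-05 gives 2088-02-05.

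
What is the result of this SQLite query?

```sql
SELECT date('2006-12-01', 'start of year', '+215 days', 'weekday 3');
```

2006-08-09

`start of year` rewinds 2006-12-01 to 2006-01-01.
Applying '+215 days' to 2006-01-01: counting 215 days forward gives 2006-08-04.
`weekday 3` advances to the next Wednesday; 2006-08-04 is a Friday, so it moves forward to 2006-08-09.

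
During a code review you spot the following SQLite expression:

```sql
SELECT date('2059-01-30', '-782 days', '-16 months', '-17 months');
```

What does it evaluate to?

2054-03-09

Applying '-782 days' to 2059-01-30: counting 782 days back gives 2056-12-09.
Adding -16 months to 2056-12-09 gives 2055-08-09.
Adding -17 months to 2055-08-09 gives 2054-03-09.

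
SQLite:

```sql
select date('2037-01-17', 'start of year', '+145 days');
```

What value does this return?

2037-05-26

`start of year` rewinds 2037-01-17 to 2037-01-01.
Applying '+145 days' to 2037-01-01: counting 145 days forward gives 2037-05-26.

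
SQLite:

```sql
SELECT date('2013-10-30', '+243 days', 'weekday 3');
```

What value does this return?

2014-07-02

Applying '+243 days' to 2013-10-30: counting 243 days forward gives 2014-06-30.
`weekday 3` advances to the next Wednesday; 2014-06-30 is a Monday, so it moves forward to 2014-07-02.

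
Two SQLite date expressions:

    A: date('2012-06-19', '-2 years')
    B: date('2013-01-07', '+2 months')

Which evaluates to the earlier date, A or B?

A

A = 2010-06-19.
B = 2013-03-07.
A is earlier.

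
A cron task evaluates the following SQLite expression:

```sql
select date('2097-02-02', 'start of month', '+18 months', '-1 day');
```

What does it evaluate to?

`start of month` rewinds 2097-02-02 to 2097-02-01.
Adding +18 months to 2097-02-01 gives 2098-08-01.
Going back 1 day from 2098-08-01 reaches 2098-07-31 (last day of July, 31 days).

2098-07-31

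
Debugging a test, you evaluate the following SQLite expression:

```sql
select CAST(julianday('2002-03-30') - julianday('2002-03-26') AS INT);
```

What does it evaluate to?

Both dates are in March 2002: 30 − 26 = 4.

4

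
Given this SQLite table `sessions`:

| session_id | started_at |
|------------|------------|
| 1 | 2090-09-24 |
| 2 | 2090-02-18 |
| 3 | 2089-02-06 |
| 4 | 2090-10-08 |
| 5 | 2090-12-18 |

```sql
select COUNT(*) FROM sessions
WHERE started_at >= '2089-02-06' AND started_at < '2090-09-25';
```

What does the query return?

Rows in [2089-02-06, 2090-09-25): 2090-09-24, 2090-02-18, 2089-02-06 → 3 rows.

3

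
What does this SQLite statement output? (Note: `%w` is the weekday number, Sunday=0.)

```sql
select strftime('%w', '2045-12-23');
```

2045-12-23 is a Saturday; with Sunday=0 that is 6.

6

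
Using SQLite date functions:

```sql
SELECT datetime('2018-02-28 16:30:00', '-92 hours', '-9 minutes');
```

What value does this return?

-92 hours from 2018-02-28 16:30:00 is 2018-02-24 20:30:00 (crosses midnight).
-9 minutes from 2018-02-24 20:30:00 is 2018-02-24 20:21:00.

2018-02-24 20:21:00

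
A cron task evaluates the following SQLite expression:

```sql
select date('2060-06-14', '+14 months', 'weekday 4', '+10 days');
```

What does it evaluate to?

Adding +14 months to 2060-06-14 gives 2061-08-14.
`weekday 4` advances to the next Thursday; 2061-08-14 is a Sunday, so it moves forward to 2061-08-18.
Advancing 10 more days within August lands on 2061-08-28.

2061-08-28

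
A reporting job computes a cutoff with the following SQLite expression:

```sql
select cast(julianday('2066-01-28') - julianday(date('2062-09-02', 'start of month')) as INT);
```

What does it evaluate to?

`start of month` rewinds 2062-09-02 to 2062-09-01.
29 days remain in September 2062 after the 1st (30 − 1).
Full months from October 2062 through December 2065 contribute their day counts.
Then 28 days into January 2066.
Total: 29 + 31 + 30 + 31 + 31 + 28 + 31 + 30 + 31 + 30 + 31 + 31 + 30 + 31 + 30 + 31 + 31 + 29 + 31 + 30 + 31 + 30 + 31 + 31 + 30 + 31 + 30 + 31 + 31 + 28 + 31 + 30 + 31 + 30 + 31 + 31 + 30 + 31 + 30 + 31 + 28 = 1245.

1245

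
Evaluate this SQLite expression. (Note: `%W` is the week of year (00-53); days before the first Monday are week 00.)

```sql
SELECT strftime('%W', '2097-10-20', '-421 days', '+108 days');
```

First apply '-421 days', '+108 days': 2097-10-20 → 2096-12-11.
2096-12-11 is a Tuesday. SQLite's %W counts Mondays since the year started; the result is 50.

50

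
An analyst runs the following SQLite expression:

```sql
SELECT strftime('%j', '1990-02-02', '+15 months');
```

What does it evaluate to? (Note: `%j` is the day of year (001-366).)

First apply '+15 months': 1990-02-02 → 1991-05-02.
Day-of-year for 1991-05-02: days since 1991-01-01 inclusive = 122, zero-padded to 122.

122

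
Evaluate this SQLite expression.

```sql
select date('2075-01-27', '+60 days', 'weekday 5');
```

2075-03-29

Applying '+60 days' to 2075-01-27: counting 60 days forward gives 2075-03-28.
`weekday 5` advances to the next Friday; 2075-03-28 is a Thursday, so it moves forward to 2075-03-29.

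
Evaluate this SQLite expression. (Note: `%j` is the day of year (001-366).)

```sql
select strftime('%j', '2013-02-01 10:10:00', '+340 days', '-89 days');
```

First apply '+340 days', '-89 days': 2013-02-01 10:10:00 → 2013-10-10 10:10:00.
Day-of-year for 2013-10-10: days since 2013-01-01 inclusive = 283, zero-padded to 283.

283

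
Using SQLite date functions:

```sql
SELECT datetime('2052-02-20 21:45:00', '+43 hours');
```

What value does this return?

+43 hours from 2052-02-20 21:45:00 is 2052-02-22 16:45:00 (crosses midnight).

2052-02-22 16:45:00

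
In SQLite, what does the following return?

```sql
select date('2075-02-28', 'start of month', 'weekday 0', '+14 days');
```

2075-02-17

`start of month` rewinds 2075-02-28 to 2075-02-01.
`weekday 0` advances to the next Sunday; 2075-02-01 is a Friday, so it moves forward to 2075-02-03.
Advancing 14 more days within February lands on 2075-02-17.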